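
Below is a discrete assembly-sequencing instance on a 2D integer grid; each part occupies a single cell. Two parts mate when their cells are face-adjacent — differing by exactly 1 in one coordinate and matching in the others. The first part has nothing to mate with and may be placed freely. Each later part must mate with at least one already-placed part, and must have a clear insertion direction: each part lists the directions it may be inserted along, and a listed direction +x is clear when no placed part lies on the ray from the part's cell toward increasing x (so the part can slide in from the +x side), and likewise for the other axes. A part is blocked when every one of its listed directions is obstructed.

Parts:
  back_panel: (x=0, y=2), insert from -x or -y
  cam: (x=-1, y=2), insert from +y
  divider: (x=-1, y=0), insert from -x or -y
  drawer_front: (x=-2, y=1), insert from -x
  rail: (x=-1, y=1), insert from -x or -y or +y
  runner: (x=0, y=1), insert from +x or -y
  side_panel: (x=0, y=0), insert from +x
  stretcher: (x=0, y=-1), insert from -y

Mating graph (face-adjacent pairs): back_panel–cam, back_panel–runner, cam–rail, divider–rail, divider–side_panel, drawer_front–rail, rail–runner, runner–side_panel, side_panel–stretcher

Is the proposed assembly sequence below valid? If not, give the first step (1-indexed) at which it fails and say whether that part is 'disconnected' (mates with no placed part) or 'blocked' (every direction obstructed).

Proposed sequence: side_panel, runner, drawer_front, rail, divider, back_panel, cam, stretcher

1. side_panel@(0, 0) [+x clear] — {side_panel}
2. runner@(0, 1) [+x clear] — {runner, side_panel}
3. drawer_front@(-2, 1) — no placed neighbour ⇒ disconnected

Invalid at step 3 (disconnected)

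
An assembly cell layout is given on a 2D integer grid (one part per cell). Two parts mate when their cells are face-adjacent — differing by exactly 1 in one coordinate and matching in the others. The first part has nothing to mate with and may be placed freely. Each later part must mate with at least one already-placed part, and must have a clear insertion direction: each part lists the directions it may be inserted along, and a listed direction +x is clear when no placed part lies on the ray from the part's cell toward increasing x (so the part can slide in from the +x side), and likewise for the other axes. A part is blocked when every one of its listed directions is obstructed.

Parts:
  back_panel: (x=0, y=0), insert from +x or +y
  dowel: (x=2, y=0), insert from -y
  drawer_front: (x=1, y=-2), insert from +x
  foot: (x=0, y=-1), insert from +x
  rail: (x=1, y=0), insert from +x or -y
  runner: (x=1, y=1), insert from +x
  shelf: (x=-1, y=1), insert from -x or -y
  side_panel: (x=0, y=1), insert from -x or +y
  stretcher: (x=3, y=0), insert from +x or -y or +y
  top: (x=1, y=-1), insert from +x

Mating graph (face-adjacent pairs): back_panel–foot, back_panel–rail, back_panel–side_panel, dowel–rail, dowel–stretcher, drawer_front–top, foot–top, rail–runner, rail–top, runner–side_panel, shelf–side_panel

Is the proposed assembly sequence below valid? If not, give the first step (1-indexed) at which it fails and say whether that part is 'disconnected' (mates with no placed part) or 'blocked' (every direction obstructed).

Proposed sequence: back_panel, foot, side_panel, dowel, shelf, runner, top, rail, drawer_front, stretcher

Invalid at step 4 (disconnected)

1. back_panel@(0, 0) [+x clear] — {back_panel}
2. foot@(0, -1) [+x clear] — {back_panel, foot}
3. side_panel@(0, 1) [-x clear] — {back_panel, foot, side_panel}
4. dowel@(2, 0) — no placed neighbour ⇒ disconnected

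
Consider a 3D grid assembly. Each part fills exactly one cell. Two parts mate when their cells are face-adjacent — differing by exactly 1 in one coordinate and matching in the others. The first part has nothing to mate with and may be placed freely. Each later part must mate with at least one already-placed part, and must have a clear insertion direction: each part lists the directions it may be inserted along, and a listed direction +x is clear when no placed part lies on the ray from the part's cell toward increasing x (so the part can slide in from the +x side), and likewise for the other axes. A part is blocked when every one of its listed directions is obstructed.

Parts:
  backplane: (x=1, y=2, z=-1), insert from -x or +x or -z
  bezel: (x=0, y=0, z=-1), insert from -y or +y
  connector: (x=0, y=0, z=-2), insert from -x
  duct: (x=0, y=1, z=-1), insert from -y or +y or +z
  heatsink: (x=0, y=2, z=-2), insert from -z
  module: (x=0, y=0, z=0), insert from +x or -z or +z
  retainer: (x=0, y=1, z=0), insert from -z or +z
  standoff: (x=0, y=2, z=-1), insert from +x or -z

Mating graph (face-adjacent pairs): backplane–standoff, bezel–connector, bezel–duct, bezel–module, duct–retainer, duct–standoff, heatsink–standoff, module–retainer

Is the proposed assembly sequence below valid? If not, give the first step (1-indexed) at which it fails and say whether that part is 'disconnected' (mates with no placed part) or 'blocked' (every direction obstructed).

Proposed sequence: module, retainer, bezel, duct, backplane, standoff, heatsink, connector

Invalid at step 5 (disconnected)

1. module@(0, 0, 0) [+x clear] — {module}
2. retainer@(0, 1, 0) [-z clear] — {module, retainer}
3. bezel@(0, 0, -1) [-y clear] — {bezel, module, retainer}
4. duct@(0, 1, -1) [+y clear] — {bezel, duct, module, retainer}
5. backplane@(1, 2, -1) — no placed neighbour ⇒ disconnected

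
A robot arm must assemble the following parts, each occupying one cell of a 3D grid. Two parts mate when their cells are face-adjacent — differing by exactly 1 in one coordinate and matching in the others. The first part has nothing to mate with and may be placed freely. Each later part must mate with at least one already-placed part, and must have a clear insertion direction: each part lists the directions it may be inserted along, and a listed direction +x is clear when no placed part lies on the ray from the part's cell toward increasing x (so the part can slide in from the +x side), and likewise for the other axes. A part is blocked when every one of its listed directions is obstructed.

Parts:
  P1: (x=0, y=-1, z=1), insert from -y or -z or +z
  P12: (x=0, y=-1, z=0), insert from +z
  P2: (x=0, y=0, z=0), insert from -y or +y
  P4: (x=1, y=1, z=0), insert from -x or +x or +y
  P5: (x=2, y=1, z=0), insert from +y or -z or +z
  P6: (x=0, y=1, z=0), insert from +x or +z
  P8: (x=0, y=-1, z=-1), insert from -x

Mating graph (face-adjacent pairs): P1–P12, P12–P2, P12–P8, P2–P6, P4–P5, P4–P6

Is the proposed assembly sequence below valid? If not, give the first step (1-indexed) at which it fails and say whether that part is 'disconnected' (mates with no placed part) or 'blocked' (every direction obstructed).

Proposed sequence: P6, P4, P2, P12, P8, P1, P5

Valid

1. P6@(0, 1, 0) [+x clear] — {P6}
2. P4@(1, 1, 0) [+x clear] — {P4, P6}
3. P2@(0, 0, 0) [-y clear] — {P2, P4, P6}
4. P12@(0, -1, 0) [+z clear] — {P12, P2, P4, P6}
5. P8@(0, -1, -1) [-x clear] — {P12, P2, P4, P6, P8}
6. P1@(0, -1, 1) [-y clear] — {P1, P12, P2, P4, P6, P8}
7. P5@(2, 1, 0) [+y clear] — {P1, P12, P2, P4, P5, P6, P8}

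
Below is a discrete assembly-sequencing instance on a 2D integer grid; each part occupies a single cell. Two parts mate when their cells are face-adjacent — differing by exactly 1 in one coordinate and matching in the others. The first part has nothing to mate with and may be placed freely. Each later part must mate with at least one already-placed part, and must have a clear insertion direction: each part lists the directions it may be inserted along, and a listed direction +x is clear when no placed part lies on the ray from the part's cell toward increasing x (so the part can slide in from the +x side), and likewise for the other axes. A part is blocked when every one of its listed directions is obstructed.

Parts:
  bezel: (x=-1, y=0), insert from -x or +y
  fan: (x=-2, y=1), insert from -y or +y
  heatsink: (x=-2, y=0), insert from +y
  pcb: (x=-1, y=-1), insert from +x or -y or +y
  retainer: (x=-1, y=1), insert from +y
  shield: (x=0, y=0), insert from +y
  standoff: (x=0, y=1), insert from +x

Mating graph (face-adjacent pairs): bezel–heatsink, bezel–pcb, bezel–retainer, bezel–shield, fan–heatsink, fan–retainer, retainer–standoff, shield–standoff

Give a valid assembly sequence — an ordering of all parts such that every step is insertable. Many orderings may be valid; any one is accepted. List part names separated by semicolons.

1. pcb@(-1, -1) [+x clear] — {pcb}
2. bezel@(-1, 0) [-x clear] — {bezel, pcb}
3. retainer@(-1, 1) [+y clear] — {bezel, pcb, retainer}
4. shield@(0, 0) [+y clear] — {bezel, pcb, retainer, shield}
5. standoff@(0, 1) [+x clear] — {bezel, pcb, retainer, shield, standoff}
6. heatsink@(-2, 0) [+y clear] — {bezel, heatsink, pcb, retainer, shield, standoff}
7. fan@(-2, 1) [+y clear] — {bezel, fan, heatsink, pcb, retainer, shield, standoff}

pcb; bezel; retainer; shield; standoff; heatsink; fan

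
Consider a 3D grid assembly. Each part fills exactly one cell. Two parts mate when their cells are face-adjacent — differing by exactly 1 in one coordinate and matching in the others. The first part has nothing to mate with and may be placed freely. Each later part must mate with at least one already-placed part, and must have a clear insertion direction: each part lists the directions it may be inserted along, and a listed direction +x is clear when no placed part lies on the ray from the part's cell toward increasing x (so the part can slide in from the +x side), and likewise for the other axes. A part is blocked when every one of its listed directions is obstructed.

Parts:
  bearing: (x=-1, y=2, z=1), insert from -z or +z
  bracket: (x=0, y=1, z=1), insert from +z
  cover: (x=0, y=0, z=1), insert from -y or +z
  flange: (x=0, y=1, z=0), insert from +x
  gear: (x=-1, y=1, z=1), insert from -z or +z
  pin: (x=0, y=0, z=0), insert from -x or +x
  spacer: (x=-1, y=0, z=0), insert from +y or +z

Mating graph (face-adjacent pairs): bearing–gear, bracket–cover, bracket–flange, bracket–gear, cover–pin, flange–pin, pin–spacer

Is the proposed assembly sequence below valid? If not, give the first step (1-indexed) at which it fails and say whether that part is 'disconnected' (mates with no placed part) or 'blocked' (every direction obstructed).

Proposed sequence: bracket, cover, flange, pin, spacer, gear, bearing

Valid

1. bracket@(0, 1, 1) [+z clear] — {bracket}
2. cover@(0, 0, 1) [-y clear] — {bracket, cover}
3. flange@(0, 1, 0) [+x clear] — {bracket, cover, flange}
4. pin@(0, 0, 0) [-x clear] — {bracket, cover, flange, pin}
5. spacer@(-1, 0, 0) [+y clear] — {bracket, cover, flange, pin, spacer}
6. gear@(-1, 1, 1) [-z clear] — {bracket, cover, flange, gear, pin, spacer}
7. bearing@(-1, 2, 1) [-z clear] — {bearing, bracket, cover, flange, gear, pin, spacer}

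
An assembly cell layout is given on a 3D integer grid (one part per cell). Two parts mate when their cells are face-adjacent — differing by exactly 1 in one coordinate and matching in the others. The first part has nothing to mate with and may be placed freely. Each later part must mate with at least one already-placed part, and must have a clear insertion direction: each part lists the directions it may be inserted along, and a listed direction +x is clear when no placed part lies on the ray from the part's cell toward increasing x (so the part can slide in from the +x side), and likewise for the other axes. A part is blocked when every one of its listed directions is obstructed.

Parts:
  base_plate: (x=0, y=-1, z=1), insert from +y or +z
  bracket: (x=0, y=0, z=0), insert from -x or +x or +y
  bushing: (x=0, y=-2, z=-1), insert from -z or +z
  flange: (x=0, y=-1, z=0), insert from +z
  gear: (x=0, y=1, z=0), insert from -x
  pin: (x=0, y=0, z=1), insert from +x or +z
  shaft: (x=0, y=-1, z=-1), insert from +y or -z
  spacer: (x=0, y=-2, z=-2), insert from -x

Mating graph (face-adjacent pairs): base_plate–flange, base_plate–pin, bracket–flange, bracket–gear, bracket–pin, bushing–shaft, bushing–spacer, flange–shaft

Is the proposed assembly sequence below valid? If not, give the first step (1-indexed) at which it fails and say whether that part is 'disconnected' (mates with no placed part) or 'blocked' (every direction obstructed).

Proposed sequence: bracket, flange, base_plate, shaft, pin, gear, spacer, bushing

Invalid at step 7 (disconnected)

1. bracket@(0, 0, 0) [-x clear] — {bracket}
2. flange@(0, -1, 0) [+z clear] — {bracket, flange}
3. base_plate@(0, -1, 1) [+y clear] — {base_plate, bracket, flange}
4. shaft@(0, -1, -1) [+y clear] — {base_plate, bracket, flange, shaft}
5. pin@(0, 0, 1) [+x clear] — {base_plate, bracket, flange, pin, shaft}
6. gear@(0, 1, 0) [-x clear] — {base_plate, bracket, flange, gear, pin, shaft}
7. spacer@(0, -2, -2) — no placed neighbour ⇒ disconnected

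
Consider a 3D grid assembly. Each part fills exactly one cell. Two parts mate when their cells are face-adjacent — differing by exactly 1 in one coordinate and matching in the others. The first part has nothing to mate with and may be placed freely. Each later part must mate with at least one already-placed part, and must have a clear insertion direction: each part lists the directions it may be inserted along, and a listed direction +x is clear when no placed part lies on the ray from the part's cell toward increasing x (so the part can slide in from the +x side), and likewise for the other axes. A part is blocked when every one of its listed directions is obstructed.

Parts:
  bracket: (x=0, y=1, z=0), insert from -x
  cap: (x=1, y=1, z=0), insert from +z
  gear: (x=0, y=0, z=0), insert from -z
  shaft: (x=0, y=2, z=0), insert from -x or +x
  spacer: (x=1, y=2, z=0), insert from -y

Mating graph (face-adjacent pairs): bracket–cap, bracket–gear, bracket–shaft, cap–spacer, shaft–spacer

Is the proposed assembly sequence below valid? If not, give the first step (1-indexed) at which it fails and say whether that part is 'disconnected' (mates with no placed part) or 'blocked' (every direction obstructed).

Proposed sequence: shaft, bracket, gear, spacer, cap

1. shaft@(0, 2, 0) [-x clear] — {shaft}
2. bracket@(0, 1, 0) [-x clear] — {bracket, shaft}
3. gear@(0, 0, 0) [-z clear] — {bracket, gear, shaft}
4. spacer@(1, 2, 0) [-y clear] — {bracket, gear, shaft, spacer}
5. cap@(1, 1, 0) [+z clear] — {bracket, cap, gear, shaft, spacer}

Valid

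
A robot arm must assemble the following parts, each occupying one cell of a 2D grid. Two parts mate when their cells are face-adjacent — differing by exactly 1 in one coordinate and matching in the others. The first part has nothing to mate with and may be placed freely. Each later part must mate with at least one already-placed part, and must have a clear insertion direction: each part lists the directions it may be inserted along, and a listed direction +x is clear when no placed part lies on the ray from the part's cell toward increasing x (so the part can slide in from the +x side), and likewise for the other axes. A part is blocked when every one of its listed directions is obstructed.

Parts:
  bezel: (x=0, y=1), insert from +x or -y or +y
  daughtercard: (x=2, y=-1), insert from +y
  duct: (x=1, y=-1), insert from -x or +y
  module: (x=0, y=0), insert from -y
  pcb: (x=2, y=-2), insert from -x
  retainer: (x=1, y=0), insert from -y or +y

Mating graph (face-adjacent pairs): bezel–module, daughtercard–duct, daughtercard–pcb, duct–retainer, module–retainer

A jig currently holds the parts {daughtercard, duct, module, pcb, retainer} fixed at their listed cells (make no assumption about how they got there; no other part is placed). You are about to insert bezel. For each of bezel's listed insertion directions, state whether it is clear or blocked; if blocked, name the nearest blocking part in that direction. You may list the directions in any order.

+x: clear; +y: clear; -y: blocked by module

+x: ray from bezel(0, 1) has no placed part ⇒ clear
-y: nearest on ray is module@(0, 0) ⇒ blocked
+y: ray from bezel(0, 1) has no placed part ⇒ clear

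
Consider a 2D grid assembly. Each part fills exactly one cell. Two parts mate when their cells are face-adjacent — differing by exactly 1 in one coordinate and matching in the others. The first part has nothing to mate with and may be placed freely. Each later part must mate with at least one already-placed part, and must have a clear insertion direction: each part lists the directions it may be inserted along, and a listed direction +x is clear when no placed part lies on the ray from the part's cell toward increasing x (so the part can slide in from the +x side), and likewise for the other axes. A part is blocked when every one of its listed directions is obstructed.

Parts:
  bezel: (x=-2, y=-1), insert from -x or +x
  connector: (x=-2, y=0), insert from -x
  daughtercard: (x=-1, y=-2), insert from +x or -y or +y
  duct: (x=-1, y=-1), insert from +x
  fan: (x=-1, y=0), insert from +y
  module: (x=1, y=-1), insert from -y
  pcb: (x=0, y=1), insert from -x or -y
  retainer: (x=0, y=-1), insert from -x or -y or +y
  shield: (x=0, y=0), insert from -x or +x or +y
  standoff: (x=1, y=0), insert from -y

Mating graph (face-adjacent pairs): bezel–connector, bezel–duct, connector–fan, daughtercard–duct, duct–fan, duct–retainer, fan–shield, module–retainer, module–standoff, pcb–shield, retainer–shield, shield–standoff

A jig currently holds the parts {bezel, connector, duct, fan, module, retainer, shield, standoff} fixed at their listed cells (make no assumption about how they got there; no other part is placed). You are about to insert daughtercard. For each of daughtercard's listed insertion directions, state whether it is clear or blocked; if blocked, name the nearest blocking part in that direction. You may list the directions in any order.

+x: clear; +y: blocked by duct; -y: clear

+x: ray from daughtercard(-1, -2) has no placed part ⇒ clear
-y: ray from daughtercard(-1, -2) has no placed part ⇒ clear
+y: nearest on ray is duct@(-1, -1) ⇒ blocked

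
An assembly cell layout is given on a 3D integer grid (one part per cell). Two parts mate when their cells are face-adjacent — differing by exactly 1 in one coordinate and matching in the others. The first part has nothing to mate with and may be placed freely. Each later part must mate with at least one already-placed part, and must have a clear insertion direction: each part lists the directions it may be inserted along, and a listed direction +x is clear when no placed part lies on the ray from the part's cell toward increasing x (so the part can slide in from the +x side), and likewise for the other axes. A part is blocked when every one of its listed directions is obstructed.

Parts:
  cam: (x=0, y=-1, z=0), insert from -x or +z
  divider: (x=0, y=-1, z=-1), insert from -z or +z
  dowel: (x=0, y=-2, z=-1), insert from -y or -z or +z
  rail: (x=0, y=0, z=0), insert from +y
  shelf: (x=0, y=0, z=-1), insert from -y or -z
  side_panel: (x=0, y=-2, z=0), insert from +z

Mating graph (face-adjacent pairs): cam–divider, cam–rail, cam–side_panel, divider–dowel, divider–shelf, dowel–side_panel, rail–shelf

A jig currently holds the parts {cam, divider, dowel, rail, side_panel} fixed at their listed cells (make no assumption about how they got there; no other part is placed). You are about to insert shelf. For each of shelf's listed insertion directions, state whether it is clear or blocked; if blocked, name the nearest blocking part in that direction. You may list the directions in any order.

-y: blocked by divider; -z: clear

-y: nearest on ray is divider@(0, -1, -1) ⇒ blocked
-z: ray from shelf(0, 0, -1) has no placed part ⇒ clear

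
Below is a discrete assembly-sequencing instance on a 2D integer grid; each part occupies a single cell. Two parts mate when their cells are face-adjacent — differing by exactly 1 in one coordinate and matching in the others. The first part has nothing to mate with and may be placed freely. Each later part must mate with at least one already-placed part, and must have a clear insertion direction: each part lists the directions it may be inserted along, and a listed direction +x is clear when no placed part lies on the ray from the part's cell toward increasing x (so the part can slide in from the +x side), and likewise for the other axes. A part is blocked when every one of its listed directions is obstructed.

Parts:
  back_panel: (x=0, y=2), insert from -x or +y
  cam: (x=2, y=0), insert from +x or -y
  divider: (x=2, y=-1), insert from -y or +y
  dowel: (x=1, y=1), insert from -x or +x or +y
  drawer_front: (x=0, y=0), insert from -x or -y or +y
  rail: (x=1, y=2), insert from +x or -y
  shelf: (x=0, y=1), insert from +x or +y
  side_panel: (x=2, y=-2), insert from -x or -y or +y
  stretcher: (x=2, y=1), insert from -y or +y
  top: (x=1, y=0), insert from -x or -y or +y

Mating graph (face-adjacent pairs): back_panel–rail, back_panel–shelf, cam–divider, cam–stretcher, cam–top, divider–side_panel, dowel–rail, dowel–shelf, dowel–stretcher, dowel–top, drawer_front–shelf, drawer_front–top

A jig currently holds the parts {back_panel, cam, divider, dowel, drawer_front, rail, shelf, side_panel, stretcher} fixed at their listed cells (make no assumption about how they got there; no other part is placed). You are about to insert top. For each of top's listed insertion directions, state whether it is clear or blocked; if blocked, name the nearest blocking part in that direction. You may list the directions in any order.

-x: nearest on ray is drawer_front@(0, 0) ⇒ blocked
-y: ray from top(1, 0) has no placed part ⇒ clear
+y: nearest on ray is dowel@(1, 1) ⇒ blocked

+y: blocked by dowel; -x: blocked by drawer_front; -y: clear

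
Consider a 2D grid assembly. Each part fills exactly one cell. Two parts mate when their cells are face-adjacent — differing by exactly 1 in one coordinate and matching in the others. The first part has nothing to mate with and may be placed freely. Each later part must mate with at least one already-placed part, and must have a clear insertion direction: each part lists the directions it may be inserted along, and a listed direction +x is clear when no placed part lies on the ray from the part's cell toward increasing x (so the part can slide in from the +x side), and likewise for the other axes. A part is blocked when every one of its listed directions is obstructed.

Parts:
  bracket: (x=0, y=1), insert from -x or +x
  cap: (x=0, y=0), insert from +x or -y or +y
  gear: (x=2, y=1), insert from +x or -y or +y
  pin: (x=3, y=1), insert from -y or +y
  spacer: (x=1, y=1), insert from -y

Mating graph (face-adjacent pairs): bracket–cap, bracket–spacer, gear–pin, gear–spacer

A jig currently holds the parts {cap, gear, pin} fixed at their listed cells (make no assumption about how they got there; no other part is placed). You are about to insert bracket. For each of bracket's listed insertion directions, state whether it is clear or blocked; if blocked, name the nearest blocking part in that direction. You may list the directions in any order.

-x: ray from bracket(0, 1) has no placed part ⇒ clear
+x: nearest on ray is gear@(2, 1) ⇒ blocked

+x: blocked by gear; -x: clear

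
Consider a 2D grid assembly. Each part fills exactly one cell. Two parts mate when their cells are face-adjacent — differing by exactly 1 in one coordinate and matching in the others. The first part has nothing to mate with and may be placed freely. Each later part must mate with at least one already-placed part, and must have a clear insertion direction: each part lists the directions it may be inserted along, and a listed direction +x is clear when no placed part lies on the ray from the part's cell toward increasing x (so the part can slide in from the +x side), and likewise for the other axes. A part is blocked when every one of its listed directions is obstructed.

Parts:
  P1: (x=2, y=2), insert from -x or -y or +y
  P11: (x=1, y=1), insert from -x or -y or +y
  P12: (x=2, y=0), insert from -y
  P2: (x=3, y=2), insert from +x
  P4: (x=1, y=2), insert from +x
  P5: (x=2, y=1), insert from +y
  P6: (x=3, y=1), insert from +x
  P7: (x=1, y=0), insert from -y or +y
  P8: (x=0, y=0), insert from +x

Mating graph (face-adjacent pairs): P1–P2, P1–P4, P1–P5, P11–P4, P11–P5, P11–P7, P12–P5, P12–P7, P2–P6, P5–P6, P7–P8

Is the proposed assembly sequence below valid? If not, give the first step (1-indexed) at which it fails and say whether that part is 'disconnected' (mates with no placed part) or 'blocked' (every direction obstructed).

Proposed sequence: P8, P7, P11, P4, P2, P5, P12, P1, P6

1. P8@(0, 0) [+x clear] — {P8}
2. P7@(1, 0) [-y clear] — {P7, P8}
3. P11@(1, 1) [-x clear] — {P11, P7, P8}
4. P4@(1, 2) [+x clear] — {P11, P4, P7, P8}
5. P2@(3, 2) — no placed neighbour ⇒ disconnected

Invalid at step 5 (disconnected)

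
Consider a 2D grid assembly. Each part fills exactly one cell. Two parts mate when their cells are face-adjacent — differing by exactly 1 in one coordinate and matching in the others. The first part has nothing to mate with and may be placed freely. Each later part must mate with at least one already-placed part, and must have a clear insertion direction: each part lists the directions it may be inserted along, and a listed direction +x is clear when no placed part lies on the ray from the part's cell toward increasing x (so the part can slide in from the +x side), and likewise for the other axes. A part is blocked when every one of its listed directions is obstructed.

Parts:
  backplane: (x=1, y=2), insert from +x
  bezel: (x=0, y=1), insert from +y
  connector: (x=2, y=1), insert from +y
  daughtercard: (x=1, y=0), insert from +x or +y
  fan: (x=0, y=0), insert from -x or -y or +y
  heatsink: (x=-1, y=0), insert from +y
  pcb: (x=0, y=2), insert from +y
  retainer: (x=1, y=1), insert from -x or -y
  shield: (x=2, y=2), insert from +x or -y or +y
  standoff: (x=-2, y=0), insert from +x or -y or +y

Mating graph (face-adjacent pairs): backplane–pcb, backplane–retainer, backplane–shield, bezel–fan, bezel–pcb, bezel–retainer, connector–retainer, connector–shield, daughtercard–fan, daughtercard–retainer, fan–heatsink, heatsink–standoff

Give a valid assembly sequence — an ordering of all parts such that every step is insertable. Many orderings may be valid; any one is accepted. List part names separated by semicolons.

1. fan@(0, 0) [-x clear] — {fan}
2. heatsink@(-1, 0) [+y clear] — {fan, heatsink}
3. standoff@(-2, 0) [-y clear] — {fan, heatsink, standoff}
4. daughtercard@(1, 0) [+x clear] — {daughtercard, fan, heatsink, standoff}
5. retainer@(1, 1) [-x clear] — {daughtercard, fan, heatsink, retainer, standoff}
6. bezel@(0, 1) [+y clear] — {bezel, daughtercard, fan, heatsink, retainer, standoff}
7. backplane@(1, 2) [+x clear] — {backplane, bezel, daughtercard, fan, heatsink, retainer, standoff}
8. pcb@(0, 2) [+y clear] — {backplane, bezel, daughtercard, fan, heatsink, pcb, retainer, standoff}
9. connector@(2, 1) [+y clear] — {backplane, bezel, connector, daughtercard, fan, heatsink, pcb, retainer, standoff}
10. shield@(2, 2) [+x clear] — {backplane, bezel, connector, daughtercard, fan, heatsink, pcb, retainer, shield, standoff}

fan; heatsink; standoff; daughtercard; retainer; bezel; backplane; pcb; connector; shield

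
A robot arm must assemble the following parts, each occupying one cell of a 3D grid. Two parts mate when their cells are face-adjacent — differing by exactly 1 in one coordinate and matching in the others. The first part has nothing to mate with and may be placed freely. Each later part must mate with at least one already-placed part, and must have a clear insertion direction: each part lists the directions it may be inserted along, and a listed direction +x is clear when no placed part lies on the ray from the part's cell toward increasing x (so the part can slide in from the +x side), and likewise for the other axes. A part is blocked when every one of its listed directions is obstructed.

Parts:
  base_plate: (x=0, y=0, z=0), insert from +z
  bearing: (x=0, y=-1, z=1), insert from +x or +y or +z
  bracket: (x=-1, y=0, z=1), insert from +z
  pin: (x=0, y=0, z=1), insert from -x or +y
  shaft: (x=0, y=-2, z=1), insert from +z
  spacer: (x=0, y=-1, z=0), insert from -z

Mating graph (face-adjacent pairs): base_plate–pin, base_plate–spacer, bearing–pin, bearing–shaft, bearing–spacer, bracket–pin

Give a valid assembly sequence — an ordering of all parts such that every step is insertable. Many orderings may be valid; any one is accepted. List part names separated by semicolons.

base_plate; spacer; pin; bearing; shaft; bracket

1. base_plate@(0, 0, 0) [+z clear] — {base_plate}
2. spacer@(0, -1, 0) [-z clear] — {base_plate, spacer}
3. pin@(0, 0, 1) [-x clear] — {base_plate, pin, spacer}
4. bearing@(0, -1, 1) [+x clear] — {base_plate, bearing, pin, spacer}
5. shaft@(0, -2, 1) [+z clear] — {base_plate, bearing, pin, shaft, spacer}
6. bracket@(-1, 0, 1) [+z clear] — {base_plate, bearing, bracket, pin, shaft, spacer}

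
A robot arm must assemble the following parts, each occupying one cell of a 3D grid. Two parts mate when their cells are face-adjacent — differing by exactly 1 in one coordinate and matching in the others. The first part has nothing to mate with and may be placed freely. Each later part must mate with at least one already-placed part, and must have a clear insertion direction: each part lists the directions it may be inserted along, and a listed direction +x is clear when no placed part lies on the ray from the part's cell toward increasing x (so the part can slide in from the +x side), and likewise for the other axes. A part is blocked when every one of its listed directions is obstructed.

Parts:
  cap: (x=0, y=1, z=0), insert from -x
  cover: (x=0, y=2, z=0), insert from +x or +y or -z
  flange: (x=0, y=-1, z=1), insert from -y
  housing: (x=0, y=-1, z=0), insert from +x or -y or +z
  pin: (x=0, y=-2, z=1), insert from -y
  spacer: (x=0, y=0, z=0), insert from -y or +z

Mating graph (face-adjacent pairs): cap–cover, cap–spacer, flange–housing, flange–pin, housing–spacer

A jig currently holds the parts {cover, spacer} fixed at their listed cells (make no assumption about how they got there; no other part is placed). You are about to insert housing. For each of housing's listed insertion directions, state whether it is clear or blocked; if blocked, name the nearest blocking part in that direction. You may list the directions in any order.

+x: clear; +z: clear; -y: clear

+x: ray from housing(0, -1, 0) has no placed part ⇒ clear
-y: ray from housing(0, -1, 0) has no placed part ⇒ clear
+z: ray from housing(0, -1, 0) has no placed part ⇒ clear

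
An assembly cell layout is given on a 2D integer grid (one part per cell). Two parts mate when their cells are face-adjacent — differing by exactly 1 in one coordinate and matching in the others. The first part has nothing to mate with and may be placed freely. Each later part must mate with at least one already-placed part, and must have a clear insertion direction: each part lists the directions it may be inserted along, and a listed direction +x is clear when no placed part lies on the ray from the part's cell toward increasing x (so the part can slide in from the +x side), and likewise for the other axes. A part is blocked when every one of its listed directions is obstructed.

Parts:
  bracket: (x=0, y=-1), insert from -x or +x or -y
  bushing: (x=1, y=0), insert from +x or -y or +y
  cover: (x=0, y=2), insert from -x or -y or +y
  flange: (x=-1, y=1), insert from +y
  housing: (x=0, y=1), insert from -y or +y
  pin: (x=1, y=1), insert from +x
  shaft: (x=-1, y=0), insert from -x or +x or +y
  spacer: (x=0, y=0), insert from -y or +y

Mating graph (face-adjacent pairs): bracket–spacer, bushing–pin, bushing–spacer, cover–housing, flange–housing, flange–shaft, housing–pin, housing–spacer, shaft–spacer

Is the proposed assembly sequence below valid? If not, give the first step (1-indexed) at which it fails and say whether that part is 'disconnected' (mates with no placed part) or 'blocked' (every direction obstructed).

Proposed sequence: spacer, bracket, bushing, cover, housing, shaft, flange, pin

1. spacer@(0, 0) [-y clear] — {spacer}
2. bracket@(0, -1) [-x clear] — {bracket, spacer}
3. bushing@(1, 0) [+x clear] — {bracket, bushing, spacer}
4. cover@(0, 2) — no placed neighbour ⇒ disconnected

Invalid at step 4 (disconnected)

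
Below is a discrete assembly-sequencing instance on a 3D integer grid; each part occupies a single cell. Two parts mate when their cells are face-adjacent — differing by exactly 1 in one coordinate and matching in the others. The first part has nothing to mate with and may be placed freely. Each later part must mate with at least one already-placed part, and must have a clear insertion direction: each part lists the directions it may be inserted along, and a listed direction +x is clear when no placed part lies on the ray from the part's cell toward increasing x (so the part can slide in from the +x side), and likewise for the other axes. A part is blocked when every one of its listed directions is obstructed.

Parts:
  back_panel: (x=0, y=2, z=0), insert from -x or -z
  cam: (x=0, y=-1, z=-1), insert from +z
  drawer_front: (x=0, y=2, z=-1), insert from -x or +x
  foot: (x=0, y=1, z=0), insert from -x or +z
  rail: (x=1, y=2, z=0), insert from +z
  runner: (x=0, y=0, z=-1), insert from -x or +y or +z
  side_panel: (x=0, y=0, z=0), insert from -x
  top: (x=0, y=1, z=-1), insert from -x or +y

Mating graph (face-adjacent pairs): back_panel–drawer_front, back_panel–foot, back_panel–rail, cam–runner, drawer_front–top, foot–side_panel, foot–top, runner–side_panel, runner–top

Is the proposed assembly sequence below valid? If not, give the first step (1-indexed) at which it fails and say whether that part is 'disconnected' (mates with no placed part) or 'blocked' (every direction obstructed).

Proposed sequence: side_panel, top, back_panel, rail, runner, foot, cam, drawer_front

Invalid at step 2 (disconnected)

1. side_panel@(0, 0, 0) [-x clear] — {side_panel}
2. top@(0, 1, -1) — no placed neighbour ⇒ disconnected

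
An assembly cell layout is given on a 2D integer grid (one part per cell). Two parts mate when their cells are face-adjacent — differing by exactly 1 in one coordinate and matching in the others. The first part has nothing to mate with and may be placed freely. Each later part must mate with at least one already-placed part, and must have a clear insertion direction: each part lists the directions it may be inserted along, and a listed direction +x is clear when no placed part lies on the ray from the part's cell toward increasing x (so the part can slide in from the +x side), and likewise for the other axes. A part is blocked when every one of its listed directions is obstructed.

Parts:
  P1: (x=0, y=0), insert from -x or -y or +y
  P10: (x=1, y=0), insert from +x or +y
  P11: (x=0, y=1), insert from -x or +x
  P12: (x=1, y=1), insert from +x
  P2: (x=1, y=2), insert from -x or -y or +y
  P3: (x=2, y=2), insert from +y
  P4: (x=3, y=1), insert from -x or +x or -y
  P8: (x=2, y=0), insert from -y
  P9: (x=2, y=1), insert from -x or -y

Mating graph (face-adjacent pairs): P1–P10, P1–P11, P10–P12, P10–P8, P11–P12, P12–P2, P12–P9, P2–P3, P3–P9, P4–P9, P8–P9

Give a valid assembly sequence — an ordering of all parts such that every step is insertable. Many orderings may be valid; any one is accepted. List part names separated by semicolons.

1. P3@(2, 2) [+y clear] — {P3}
2. P2@(1, 2) [-x clear] — {P2, P3}
3. P12@(1, 1) [+x clear] — {P12, P2, P3}
4. P10@(1, 0) [+x clear] — {P10, P12, P2, P3}
5. P1@(0, 0) [-x clear] — {P1, P10, P12, P2, P3}
6. P9@(2, 1) [-y clear] — {P1, P10, P12, P2, P3, P9}
7. P4@(3, 1) [+x clear] — {P1, P10, P12, P2, P3, P4, P9}
8. P11@(0, 1) [-x clear] — {P1, P10, P11, P12, P2, P3, P4, P9}
9. P8@(2, 0) [-y clear] — {P1, P10, P11, P12, P2, P3, P4, P8, P9}

P3; P2; P12; P10; P1; P9; P4; P11; P8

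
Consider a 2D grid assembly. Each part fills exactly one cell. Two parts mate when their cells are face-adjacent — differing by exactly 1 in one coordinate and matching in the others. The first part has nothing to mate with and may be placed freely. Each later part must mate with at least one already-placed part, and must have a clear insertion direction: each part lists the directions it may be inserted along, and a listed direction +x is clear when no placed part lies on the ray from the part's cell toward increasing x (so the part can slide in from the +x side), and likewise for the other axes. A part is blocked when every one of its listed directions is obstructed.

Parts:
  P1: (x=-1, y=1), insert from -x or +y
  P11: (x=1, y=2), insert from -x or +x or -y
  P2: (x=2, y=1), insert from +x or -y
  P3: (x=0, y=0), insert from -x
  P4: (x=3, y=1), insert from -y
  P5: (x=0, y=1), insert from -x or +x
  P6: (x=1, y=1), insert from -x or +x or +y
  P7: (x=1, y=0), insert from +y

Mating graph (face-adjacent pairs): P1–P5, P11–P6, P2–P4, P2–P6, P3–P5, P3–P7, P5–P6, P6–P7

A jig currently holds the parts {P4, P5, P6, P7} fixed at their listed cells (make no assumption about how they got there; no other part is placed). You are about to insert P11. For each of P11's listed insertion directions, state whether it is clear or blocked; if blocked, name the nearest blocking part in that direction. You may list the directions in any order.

+x: clear; -x: clear; -y: blocked by P6

-x: ray from P11(1, 2) has no placed part ⇒ clear
+x: ray from P11(1, 2) has no placed part ⇒ clear
-y: nearest on ray is P6@(1, 1) ⇒ blocked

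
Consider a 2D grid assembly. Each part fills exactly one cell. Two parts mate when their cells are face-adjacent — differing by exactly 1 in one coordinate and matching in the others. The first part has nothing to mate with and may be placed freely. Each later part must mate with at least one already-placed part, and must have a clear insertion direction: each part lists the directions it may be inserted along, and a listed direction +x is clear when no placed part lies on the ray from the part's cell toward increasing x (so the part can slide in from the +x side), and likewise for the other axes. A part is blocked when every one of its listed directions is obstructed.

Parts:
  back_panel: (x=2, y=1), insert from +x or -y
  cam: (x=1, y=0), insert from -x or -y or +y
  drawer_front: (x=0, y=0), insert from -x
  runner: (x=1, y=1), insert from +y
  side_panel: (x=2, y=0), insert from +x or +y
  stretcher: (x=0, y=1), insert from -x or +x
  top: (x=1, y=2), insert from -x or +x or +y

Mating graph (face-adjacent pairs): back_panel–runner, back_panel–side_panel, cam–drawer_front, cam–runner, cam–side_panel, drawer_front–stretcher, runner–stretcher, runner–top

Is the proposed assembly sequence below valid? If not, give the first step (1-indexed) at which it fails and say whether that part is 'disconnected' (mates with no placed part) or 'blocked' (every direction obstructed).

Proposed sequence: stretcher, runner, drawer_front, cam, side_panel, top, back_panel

1. stretcher@(0, 1) [-x clear] — {stretcher}
2. runner@(1, 1) [+y clear] — {runner, stretcher}
3. drawer_front@(0, 0) [-x clear] — {drawer_front, runner, stretcher}
4. cam@(1, 0) [-y clear] — {cam, drawer_front, runner, stretcher}
5. side_panel@(2, 0) [+x clear] — {cam, drawer_front, runner, side_panel, stretcher}
6. top@(1, 2) [-x clear] — {cam, drawer_front, runner, side_panel, stretcher, top}
7. back_panel@(2, 1) [+x clear] — {back_panel, cam, drawer_front, runner, side_panel, stretcher, top}

Valid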